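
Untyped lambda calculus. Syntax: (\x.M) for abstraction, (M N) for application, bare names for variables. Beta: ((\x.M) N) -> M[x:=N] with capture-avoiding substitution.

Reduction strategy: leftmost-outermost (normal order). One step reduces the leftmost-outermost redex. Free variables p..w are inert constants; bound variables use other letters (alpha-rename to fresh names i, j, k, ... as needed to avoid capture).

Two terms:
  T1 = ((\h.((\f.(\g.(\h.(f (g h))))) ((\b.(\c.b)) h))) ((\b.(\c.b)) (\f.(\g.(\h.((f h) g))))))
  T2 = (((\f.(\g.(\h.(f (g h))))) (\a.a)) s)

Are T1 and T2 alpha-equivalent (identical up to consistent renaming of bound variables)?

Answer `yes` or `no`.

Answer: no

Derivation:
Term 1: ((\h.((\f.(\g.(\h.(f (g h))))) ((\b.(\c.b)) h))) ((\b.(\c.b)) (\f.(\g.(\h.((f h) g))))))
Term 2: (((\f.(\g.(\h.(f (g h))))) (\a.a)) s)
Alpha-equivalence: compare structure up to binder renaming.
Result: False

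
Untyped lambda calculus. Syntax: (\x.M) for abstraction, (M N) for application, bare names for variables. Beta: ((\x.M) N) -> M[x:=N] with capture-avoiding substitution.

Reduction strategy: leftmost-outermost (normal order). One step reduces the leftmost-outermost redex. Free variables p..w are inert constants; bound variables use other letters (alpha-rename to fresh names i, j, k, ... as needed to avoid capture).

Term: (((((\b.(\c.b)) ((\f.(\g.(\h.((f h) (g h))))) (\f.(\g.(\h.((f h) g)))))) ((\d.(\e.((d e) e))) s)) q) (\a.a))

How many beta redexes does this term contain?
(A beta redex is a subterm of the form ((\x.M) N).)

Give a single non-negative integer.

Answer: 3

Derivation:
Term: (((((\b.(\c.b)) ((\f.(\g.(\h.((f h) (g h))))) (\f.(\g.(\h.((f h) g)))))) ((\d.(\e.((d e) e))) s)) q) (\a.a))
  Redex: ((\b.(\c.b)) ((\f.(\g.(\h.((f h) (g h))))) (\f.(\g.(\h.((f h) g))))))
  Redex: ((\f.(\g.(\h.((f h) (g h))))) (\f.(\g.(\h.((f h) g)))))
  Redex: ((\d.(\e.((d e) e))) s)
Total redexes: 3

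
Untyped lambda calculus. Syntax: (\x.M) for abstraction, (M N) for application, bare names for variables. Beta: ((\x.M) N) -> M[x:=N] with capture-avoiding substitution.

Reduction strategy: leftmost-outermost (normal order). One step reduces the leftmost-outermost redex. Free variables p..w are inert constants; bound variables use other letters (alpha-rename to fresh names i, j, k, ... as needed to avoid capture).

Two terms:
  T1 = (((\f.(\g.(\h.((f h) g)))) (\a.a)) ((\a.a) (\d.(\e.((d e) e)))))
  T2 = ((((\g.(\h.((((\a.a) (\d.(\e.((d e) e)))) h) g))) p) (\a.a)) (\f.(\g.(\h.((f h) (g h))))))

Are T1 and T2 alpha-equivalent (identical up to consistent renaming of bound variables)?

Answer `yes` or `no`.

Term 1: (((\f.(\g.(\h.((f h) g)))) (\a.a)) ((\a.a) (\d.(\e.((d e) e)))))
Term 2: ((((\g.(\h.((((\a.a) (\d.(\e.((d e) e)))) h) g))) p) (\a.a)) (\f.(\g.(\h.((f h) (g h))))))
Alpha-equivalence: compare structure up to binder renaming.
Result: False

Answer: no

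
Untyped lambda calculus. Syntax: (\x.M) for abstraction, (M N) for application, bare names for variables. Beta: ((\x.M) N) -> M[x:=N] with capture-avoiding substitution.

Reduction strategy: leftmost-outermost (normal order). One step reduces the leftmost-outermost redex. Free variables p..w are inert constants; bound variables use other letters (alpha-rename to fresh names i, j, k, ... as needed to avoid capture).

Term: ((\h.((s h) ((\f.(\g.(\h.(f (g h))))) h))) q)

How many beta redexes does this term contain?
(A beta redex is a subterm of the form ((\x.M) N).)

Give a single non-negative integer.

Answer: 2

Derivation:
Term: ((\h.((s h) ((\f.(\g.(\h.(f (g h))))) h))) q)
  Redex: ((\h.((s h) ((\f.(\g.(\h.(f (g h))))) h))) q)
  Redex: ((\f.(\g.(\h.(f (g h))))) h)
Total redexes: 2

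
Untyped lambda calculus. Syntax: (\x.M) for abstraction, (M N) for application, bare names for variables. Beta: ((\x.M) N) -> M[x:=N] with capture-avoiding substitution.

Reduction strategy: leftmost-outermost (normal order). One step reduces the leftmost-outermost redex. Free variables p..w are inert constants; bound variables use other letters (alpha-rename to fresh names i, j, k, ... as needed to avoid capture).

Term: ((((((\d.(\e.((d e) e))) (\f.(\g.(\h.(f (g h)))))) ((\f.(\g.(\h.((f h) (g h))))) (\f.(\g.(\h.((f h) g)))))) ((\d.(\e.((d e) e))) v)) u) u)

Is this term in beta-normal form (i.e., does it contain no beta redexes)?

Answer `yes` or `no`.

Term: ((((((\d.(\e.((d e) e))) (\f.(\g.(\h.(f (g h)))))) ((\f.(\g.(\h.((f h) (g h))))) (\f.(\g.(\h.((f h) g)))))) ((\d.(\e.((d e) e))) v)) u) u)
Found 3 beta redex(es).

Answer: no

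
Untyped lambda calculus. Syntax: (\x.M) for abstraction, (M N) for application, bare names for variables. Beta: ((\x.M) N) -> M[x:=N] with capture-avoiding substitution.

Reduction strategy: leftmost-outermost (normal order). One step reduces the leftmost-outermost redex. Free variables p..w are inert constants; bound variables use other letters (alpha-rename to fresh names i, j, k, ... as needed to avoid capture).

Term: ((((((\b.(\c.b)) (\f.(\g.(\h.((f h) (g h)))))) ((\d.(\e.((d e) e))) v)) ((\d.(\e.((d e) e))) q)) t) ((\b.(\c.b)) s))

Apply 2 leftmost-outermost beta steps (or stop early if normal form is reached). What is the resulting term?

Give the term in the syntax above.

Answer: ((((\f.(\g.(\h.((f h) (g h))))) ((\d.(\e.((d e) e))) q)) t) ((\b.(\c.b)) s))

Derivation:
Step 0: ((((((\b.(\c.b)) (\f.(\g.(\h.((f h) (g h)))))) ((\d.(\e.((d e) e))) v)) ((\d.(\e.((d e) e))) q)) t) ((\b.(\c.b)) s))
Step 1: (((((\c.(\f.(\g.(\h.((f h) (g h)))))) ((\d.(\e.((d e) e))) v)) ((\d.(\e.((d e) e))) q)) t) ((\b.(\c.b)) s))
Step 2: ((((\f.(\g.(\h.((f h) (g h))))) ((\d.(\e.((d e) e))) q)) t) ((\b.(\c.b)) s))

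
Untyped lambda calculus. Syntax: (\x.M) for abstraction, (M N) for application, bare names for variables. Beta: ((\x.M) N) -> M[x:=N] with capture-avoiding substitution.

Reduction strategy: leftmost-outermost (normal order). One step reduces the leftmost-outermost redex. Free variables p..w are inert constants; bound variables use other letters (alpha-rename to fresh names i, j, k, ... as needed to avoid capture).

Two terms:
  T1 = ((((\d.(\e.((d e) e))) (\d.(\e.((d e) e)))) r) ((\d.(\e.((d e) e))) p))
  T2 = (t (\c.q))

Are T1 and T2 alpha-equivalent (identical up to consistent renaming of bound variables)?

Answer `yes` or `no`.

Answer: no

Derivation:
Term 1: ((((\d.(\e.((d e) e))) (\d.(\e.((d e) e)))) r) ((\d.(\e.((d e) e))) p))
Term 2: (t (\c.q))
Alpha-equivalence: compare structure up to binder renaming.
Result: False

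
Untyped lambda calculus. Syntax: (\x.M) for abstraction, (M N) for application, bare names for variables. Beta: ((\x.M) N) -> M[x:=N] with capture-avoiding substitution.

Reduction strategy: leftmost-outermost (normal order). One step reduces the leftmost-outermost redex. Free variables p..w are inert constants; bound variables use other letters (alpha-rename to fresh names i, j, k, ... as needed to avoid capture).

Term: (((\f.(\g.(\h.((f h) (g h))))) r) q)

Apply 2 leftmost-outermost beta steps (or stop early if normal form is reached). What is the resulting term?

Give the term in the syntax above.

Answer: (\h.((r h) (q h)))

Derivation:
Step 0: (((\f.(\g.(\h.((f h) (g h))))) r) q)
Step 1: ((\g.(\h.((r h) (g h)))) q)
Step 2: (\h.((r h) (q h)))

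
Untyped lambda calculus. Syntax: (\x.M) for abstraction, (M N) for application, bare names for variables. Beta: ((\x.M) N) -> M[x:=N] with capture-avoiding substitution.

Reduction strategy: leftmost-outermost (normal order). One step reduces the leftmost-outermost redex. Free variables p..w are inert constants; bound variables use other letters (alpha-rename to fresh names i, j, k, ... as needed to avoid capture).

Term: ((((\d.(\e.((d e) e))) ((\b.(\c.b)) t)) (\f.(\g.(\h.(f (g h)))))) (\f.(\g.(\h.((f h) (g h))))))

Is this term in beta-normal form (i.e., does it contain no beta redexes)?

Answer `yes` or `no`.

Answer: no

Derivation:
Term: ((((\d.(\e.((d e) e))) ((\b.(\c.b)) t)) (\f.(\g.(\h.(f (g h)))))) (\f.(\g.(\h.((f h) (g h))))))
Found 2 beta redex(es).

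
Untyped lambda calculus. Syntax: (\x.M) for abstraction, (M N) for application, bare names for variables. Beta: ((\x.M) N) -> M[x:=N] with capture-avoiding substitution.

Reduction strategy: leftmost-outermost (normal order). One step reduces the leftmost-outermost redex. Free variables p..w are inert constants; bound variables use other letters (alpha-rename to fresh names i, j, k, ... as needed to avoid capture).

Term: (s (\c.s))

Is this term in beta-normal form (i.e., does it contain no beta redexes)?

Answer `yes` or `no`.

Term: (s (\c.s))
No beta redexes found.

Answer: yes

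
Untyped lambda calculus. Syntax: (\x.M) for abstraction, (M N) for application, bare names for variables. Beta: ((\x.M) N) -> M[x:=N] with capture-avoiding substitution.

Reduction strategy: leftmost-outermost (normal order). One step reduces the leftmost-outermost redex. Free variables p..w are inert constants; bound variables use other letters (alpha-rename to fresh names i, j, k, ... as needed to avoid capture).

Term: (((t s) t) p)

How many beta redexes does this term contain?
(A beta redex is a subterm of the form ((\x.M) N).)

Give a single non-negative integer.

Answer: 0

Derivation:
Term: (((t s) t) p)
  (no redexes)
Total redexes: 0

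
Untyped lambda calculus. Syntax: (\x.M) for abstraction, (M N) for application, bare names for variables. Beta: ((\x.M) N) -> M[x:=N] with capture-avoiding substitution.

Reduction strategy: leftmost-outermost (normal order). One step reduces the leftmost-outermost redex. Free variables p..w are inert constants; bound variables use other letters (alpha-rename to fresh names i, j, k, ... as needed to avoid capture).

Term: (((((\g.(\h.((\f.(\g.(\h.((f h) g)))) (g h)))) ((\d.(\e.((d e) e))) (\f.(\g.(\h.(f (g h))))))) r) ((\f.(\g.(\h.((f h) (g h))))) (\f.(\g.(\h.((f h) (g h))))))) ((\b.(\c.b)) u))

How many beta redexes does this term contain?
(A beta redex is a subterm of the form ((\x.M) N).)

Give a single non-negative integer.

Term: (((((\g.(\h.((\f.(\g.(\h.((f h) g)))) (g h)))) ((\d.(\e.((d e) e))) (\f.(\g.(\h.(f (g h))))))) r) ((\f.(\g.(\h.((f h) (g h))))) (\f.(\g.(\h.((f h) (g h))))))) ((\b.(\c.b)) u))
  Redex: ((\g.(\h.((\f.(\g.(\h.((f h) g)))) (g h)))) ((\d.(\e.((d e) e))) (\f.(\g.(\h.(f (g h)))))))
  Redex: ((\f.(\g.(\h.((f h) g)))) (g h))
  Redex: ((\d.(\e.((d e) e))) (\f.(\g.(\h.(f (g h))))))
  Redex: ((\f.(\g.(\h.((f h) (g h))))) (\f.(\g.(\h.((f h) (g h))))))
  Redex: ((\b.(\c.b)) u)
Total redexes: 5

Answer: 5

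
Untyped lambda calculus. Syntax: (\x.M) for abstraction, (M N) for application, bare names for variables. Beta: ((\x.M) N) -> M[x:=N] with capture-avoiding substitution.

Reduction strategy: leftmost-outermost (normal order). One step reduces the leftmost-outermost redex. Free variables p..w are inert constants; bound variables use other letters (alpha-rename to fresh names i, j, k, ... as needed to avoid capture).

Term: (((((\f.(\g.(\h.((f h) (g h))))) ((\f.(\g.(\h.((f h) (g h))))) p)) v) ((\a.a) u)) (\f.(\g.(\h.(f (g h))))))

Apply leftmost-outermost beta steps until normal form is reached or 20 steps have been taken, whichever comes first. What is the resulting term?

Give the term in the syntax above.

Step 0: (((((\f.(\g.(\h.((f h) (g h))))) ((\f.(\g.(\h.((f h) (g h))))) p)) v) ((\a.a) u)) (\f.(\g.(\h.(f (g h))))))
Step 1: ((((\g.(\h.((((\f.(\g.(\h.((f h) (g h))))) p) h) (g h)))) v) ((\a.a) u)) (\f.(\g.(\h.(f (g h))))))
Step 2: (((\h.((((\f.(\g.(\h.((f h) (g h))))) p) h) (v h))) ((\a.a) u)) (\f.(\g.(\h.(f (g h))))))
Step 3: (((((\f.(\g.(\h.((f h) (g h))))) p) ((\a.a) u)) (v ((\a.a) u))) (\f.(\g.(\h.(f (g h))))))
Step 4: ((((\g.(\h.((p h) (g h)))) ((\a.a) u)) (v ((\a.a) u))) (\f.(\g.(\h.(f (g h))))))
Step 5: (((\h.((p h) (((\a.a) u) h))) (v ((\a.a) u))) (\f.(\g.(\h.(f (g h))))))
Step 6: (((p (v ((\a.a) u))) (((\a.a) u) (v ((\a.a) u)))) (\f.(\g.(\h.(f (g h))))))
Step 7: (((p (v u)) (((\a.a) u) (v ((\a.a) u)))) (\f.(\g.(\h.(f (g h))))))
Step 8: (((p (v u)) (u (v ((\a.a) u)))) (\f.(\g.(\h.(f (g h))))))
Step 9: (((p (v u)) (u (v u))) (\f.(\g.(\h.(f (g h))))))

Answer: (((p (v u)) (u (v u))) (\f.(\g.(\h.(f (g h))))))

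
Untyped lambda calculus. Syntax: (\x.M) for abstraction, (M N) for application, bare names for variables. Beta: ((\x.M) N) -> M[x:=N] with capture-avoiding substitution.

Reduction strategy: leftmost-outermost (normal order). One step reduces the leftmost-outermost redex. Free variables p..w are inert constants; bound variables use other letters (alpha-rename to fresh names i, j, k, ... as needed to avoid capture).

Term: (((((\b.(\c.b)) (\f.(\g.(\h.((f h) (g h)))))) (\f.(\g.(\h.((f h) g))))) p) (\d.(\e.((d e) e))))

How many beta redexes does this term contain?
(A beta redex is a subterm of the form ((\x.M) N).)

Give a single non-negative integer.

Answer: 1

Derivation:
Term: (((((\b.(\c.b)) (\f.(\g.(\h.((f h) (g h)))))) (\f.(\g.(\h.((f h) g))))) p) (\d.(\e.((d e) e))))
  Redex: ((\b.(\c.b)) (\f.(\g.(\h.((f h) (g h))))))
Total redexes: 1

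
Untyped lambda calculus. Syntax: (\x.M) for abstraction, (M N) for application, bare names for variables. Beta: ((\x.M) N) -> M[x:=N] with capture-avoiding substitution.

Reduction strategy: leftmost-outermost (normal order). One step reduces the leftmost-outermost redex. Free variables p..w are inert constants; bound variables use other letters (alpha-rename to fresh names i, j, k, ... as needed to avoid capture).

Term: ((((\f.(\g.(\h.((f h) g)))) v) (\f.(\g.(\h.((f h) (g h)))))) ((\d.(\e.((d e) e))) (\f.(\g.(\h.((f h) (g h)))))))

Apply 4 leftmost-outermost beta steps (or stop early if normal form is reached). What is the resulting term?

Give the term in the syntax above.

Answer: ((v (\e.(((\f.(\g.(\h.((f h) (g h))))) e) e))) (\f.(\g.(\h.((f h) (g h))))))

Derivation:
Step 0: ((((\f.(\g.(\h.((f h) g)))) v) (\f.(\g.(\h.((f h) (g h)))))) ((\d.(\e.((d e) e))) (\f.(\g.(\h.((f h) (g h)))))))
Step 1: (((\g.(\h.((v h) g))) (\f.(\g.(\h.((f h) (g h)))))) ((\d.(\e.((d e) e))) (\f.(\g.(\h.((f h) (g h)))))))
Step 2: ((\h.((v h) (\f.(\g.(\h.((f h) (g h))))))) ((\d.(\e.((d e) e))) (\f.(\g.(\h.((f h) (g h)))))))
Step 3: ((v ((\d.(\e.((d e) e))) (\f.(\g.(\h.((f h) (g h))))))) (\f.(\g.(\h.((f h) (g h))))))
Step 4: ((v (\e.(((\f.(\g.(\h.((f h) (g h))))) e) e))) (\f.(\g.(\h.((f h) (g h))))))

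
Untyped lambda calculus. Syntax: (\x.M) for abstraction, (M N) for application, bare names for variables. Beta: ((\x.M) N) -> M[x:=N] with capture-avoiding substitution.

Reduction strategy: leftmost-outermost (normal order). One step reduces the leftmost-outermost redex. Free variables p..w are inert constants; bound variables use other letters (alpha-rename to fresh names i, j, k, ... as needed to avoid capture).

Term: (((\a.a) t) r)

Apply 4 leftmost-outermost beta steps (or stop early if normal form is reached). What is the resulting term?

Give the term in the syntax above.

Step 0: (((\a.a) t) r)
Step 1: (t r)
Step 2: (normal form reached)

Answer: (t r)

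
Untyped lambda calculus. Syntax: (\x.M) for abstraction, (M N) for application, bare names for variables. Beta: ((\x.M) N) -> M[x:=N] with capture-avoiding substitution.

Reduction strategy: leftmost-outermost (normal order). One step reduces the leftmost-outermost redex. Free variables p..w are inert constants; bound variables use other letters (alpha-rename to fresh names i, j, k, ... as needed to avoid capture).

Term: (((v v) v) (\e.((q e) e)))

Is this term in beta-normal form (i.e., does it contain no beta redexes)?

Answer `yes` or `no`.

Answer: yes

Derivation:
Term: (((v v) v) (\e.((q e) e)))
No beta redexes found.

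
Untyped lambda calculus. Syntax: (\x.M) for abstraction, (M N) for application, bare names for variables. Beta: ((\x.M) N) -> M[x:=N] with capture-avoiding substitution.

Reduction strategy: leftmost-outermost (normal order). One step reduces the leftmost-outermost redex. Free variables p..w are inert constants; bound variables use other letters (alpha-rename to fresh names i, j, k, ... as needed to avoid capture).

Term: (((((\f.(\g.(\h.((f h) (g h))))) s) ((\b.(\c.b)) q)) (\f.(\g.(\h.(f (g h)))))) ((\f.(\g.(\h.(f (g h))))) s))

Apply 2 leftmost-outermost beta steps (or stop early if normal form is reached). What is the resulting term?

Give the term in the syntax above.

Answer: (((\h.((s h) (((\b.(\c.b)) q) h))) (\f.(\g.(\h.(f (g h)))))) ((\f.(\g.(\h.(f (g h))))) s))

Derivation:
Step 0: (((((\f.(\g.(\h.((f h) (g h))))) s) ((\b.(\c.b)) q)) (\f.(\g.(\h.(f (g h)))))) ((\f.(\g.(\h.(f (g h))))) s))
Step 1: ((((\g.(\h.((s h) (g h)))) ((\b.(\c.b)) q)) (\f.(\g.(\h.(f (g h)))))) ((\f.(\g.(\h.(f (g h))))) s))
Step 2: (((\h.((s h) (((\b.(\c.b)) q) h))) (\f.(\g.(\h.(f (g h)))))) ((\f.(\g.(\h.(f (g h))))) s))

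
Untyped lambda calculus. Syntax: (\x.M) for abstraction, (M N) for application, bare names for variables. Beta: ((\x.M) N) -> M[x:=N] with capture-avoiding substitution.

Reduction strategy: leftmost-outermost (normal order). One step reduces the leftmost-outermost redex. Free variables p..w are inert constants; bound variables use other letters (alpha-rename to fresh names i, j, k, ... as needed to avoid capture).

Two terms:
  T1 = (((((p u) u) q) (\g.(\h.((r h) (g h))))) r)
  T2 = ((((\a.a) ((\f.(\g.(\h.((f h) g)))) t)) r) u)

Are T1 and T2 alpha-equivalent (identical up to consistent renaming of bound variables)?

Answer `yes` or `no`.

Term 1: (((((p u) u) q) (\g.(\h.((r h) (g h))))) r)
Term 2: ((((\a.a) ((\f.(\g.(\h.((f h) g)))) t)) r) u)
Alpha-equivalence: compare structure up to binder renaming.
Result: False

Answer: no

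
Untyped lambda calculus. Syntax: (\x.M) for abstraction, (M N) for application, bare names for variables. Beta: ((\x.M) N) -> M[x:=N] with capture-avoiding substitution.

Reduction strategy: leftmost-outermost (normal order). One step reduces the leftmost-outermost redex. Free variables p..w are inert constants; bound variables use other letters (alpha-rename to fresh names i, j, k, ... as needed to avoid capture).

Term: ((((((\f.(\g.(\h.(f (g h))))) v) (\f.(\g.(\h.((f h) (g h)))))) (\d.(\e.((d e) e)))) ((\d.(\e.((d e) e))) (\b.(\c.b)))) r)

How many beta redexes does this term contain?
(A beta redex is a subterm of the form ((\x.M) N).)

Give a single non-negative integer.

Answer: 2

Derivation:
Term: ((((((\f.(\g.(\h.(f (g h))))) v) (\f.(\g.(\h.((f h) (g h)))))) (\d.(\e.((d e) e)))) ((\d.(\e.((d e) e))) (\b.(\c.b)))) r)
  Redex: ((\f.(\g.(\h.(f (g h))))) v)
  Redex: ((\d.(\e.((d e) e))) (\b.(\c.b)))
Total redexes: 2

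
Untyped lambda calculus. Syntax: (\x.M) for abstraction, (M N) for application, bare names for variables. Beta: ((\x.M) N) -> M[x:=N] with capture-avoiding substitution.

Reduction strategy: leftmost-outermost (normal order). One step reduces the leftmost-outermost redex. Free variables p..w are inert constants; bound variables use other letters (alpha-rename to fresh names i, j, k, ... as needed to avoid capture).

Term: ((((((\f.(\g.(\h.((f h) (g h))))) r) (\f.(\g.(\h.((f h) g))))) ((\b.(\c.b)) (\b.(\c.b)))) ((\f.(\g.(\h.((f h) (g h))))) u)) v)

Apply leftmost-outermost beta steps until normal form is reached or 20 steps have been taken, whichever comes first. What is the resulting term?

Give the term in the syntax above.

Answer: ((((r (\c.(\b.(\c.b)))) (\g.(\h.(\c.g)))) (\g.(\h.((u h) (g h))))) v)

Derivation:
Step 0: ((((((\f.(\g.(\h.((f h) (g h))))) r) (\f.(\g.(\h.((f h) g))))) ((\b.(\c.b)) (\b.(\c.b)))) ((\f.(\g.(\h.((f h) (g h))))) u)) v)
Step 1: (((((\g.(\h.((r h) (g h)))) (\f.(\g.(\h.((f h) g))))) ((\b.(\c.b)) (\b.(\c.b)))) ((\f.(\g.(\h.((f h) (g h))))) u)) v)
Step 2: ((((\h.((r h) ((\f.(\g.(\h.((f h) g)))) h))) ((\b.(\c.b)) (\b.(\c.b)))) ((\f.(\g.(\h.((f h) (g h))))) u)) v)
Step 3: ((((r ((\b.(\c.b)) (\b.(\c.b)))) ((\f.(\g.(\h.((f h) g)))) ((\b.(\c.b)) (\b.(\c.b))))) ((\f.(\g.(\h.((f h) (g h))))) u)) v)
Step 4: ((((r (\c.(\b.(\c.b)))) ((\f.(\g.(\h.((f h) g)))) ((\b.(\c.b)) (\b.(\c.b))))) ((\f.(\g.(\h.((f h) (g h))))) u)) v)
Step 5: ((((r (\c.(\b.(\c.b)))) (\g.(\h.((((\b.(\c.b)) (\b.(\c.b))) h) g)))) ((\f.(\g.(\h.((f h) (g h))))) u)) v)
Step 6: ((((r (\c.(\b.(\c.b)))) (\g.(\h.(((\c.(\b.(\c.b))) h) g)))) ((\f.(\g.(\h.((f h) (g h))))) u)) v)
Step 7: ((((r (\c.(\b.(\c.b)))) (\g.(\h.((\b.(\c.b)) g)))) ((\f.(\g.(\h.((f h) (g h))))) u)) v)
Step 8: ((((r (\c.(\b.(\c.b)))) (\g.(\h.(\c.g)))) ((\f.(\g.(\h.((f h) (g h))))) u)) v)
Step 9: ((((r (\c.(\b.(\c.b)))) (\g.(\h.(\c.g)))) (\g.(\h.((u h) (g h))))) v)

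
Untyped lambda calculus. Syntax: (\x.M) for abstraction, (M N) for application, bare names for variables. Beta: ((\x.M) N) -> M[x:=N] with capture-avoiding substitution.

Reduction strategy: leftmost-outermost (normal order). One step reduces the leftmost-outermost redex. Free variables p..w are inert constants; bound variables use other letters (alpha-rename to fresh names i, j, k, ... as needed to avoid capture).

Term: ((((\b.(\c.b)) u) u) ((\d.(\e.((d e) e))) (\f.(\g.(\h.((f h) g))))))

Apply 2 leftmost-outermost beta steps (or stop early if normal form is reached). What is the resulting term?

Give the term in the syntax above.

Step 0: ((((\b.(\c.b)) u) u) ((\d.(\e.((d e) e))) (\f.(\g.(\h.((f h) g))))))
Step 1: (((\c.u) u) ((\d.(\e.((d e) e))) (\f.(\g.(\h.((f h) g))))))
Step 2: (u ((\d.(\e.((d e) e))) (\f.(\g.(\h.((f h) g))))))

Answer: (u ((\d.(\e.((d e) e))) (\f.(\g.(\h.((f h) g))))))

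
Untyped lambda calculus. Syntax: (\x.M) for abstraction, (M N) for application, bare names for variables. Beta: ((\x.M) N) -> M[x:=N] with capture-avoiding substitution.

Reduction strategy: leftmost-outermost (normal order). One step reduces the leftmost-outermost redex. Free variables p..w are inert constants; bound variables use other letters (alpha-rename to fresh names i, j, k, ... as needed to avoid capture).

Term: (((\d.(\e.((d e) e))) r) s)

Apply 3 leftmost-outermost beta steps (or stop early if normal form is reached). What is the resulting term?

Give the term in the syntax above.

Answer: ((r s) s)

Derivation:
Step 0: (((\d.(\e.((d e) e))) r) s)
Step 1: ((\e.((r e) e)) s)
Step 2: ((r s) s)
Step 3: (normal form reached)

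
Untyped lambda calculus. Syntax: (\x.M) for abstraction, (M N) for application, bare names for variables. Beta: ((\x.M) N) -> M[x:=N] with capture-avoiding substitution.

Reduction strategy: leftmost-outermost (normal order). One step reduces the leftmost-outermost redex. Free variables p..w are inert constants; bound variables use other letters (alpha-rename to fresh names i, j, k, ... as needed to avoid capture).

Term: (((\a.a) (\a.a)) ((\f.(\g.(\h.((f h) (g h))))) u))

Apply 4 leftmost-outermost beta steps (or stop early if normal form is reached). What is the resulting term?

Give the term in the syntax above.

Step 0: (((\a.a) (\a.a)) ((\f.(\g.(\h.((f h) (g h))))) u))
Step 1: ((\a.a) ((\f.(\g.(\h.((f h) (g h))))) u))
Step 2: ((\f.(\g.(\h.((f h) (g h))))) u)
Step 3: (\g.(\h.((u h) (g h))))
Step 4: (normal form reached)

Answer: (\g.(\h.((u h) (g h))))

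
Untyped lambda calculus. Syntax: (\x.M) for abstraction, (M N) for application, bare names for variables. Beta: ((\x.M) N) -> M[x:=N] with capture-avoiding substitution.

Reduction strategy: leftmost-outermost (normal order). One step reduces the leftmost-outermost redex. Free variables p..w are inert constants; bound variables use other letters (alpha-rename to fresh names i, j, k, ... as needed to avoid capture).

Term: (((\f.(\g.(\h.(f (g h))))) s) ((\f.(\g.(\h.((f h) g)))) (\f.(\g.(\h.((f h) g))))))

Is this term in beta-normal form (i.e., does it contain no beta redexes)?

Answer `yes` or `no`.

Term: (((\f.(\g.(\h.(f (g h))))) s) ((\f.(\g.(\h.((f h) g)))) (\f.(\g.(\h.((f h) g))))))
Found 2 beta redex(es).

Answer: no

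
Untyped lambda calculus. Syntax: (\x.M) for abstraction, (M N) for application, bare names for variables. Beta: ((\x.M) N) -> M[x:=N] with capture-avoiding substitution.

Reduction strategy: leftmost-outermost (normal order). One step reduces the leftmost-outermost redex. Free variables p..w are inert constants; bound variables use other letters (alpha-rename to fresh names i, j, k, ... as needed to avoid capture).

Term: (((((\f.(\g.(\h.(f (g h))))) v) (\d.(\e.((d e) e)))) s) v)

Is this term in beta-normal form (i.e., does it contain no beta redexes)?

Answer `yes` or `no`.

Term: (((((\f.(\g.(\h.(f (g h))))) v) (\d.(\e.((d e) e)))) s) v)
Found 1 beta redex(es).

Answer: no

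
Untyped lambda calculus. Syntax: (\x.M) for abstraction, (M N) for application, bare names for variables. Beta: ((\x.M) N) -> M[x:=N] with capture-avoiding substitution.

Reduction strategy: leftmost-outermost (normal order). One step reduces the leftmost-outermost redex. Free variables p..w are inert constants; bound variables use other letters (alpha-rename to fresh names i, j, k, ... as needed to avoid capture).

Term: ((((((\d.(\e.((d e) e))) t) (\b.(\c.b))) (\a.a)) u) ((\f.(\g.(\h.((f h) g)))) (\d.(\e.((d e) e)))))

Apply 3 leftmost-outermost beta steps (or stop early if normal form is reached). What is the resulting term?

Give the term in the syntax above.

Step 0: ((((((\d.(\e.((d e) e))) t) (\b.(\c.b))) (\a.a)) u) ((\f.(\g.(\h.((f h) g)))) (\d.(\e.((d e) e)))))
Step 1: (((((\e.((t e) e)) (\b.(\c.b))) (\a.a)) u) ((\f.(\g.(\h.((f h) g)))) (\d.(\e.((d e) e)))))
Step 2: (((((t (\b.(\c.b))) (\b.(\c.b))) (\a.a)) u) ((\f.(\g.(\h.((f h) g)))) (\d.(\e.((d e) e)))))
Step 3: (((((t (\b.(\c.b))) (\b.(\c.b))) (\a.a)) u) (\g.(\h.(((\d.(\e.((d e) e))) h) g))))

Answer: (((((t (\b.(\c.b))) (\b.(\c.b))) (\a.a)) u) (\g.(\h.(((\d.(\e.((d e) e))) h) g))))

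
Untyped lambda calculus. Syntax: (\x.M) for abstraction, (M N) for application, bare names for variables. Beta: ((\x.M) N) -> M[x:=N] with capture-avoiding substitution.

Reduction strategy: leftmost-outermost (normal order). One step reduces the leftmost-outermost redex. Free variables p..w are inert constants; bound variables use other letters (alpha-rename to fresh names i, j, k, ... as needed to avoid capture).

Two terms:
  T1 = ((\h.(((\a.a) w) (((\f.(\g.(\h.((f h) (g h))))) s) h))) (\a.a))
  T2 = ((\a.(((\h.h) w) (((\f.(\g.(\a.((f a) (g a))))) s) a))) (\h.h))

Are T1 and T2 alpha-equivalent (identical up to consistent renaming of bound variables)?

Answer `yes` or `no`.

Answer: yes

Derivation:
Term 1: ((\h.(((\a.a) w) (((\f.(\g.(\h.((f h) (g h))))) s) h))) (\a.a))
Term 2: ((\a.(((\h.h) w) (((\f.(\g.(\a.((f a) (g a))))) s) a))) (\h.h))
Alpha-equivalence: compare structure up to binder renaming.
Result: True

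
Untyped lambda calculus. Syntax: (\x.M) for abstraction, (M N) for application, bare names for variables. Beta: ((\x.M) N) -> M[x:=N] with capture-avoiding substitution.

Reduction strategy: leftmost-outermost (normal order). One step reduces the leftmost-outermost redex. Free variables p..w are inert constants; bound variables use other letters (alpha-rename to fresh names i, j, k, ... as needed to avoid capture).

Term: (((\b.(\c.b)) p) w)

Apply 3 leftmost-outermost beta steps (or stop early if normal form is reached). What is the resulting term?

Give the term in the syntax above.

Step 0: (((\b.(\c.b)) p) w)
Step 1: ((\c.p) w)
Step 2: p
Step 3: (normal form reached)

Answer: p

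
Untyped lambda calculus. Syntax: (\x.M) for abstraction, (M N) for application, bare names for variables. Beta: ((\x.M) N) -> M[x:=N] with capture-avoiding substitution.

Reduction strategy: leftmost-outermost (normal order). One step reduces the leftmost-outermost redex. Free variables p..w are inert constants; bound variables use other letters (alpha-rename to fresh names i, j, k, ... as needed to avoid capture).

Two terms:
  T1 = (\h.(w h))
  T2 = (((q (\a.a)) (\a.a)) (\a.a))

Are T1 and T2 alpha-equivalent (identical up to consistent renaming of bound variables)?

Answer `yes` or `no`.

Answer: no

Derivation:
Term 1: (\h.(w h))
Term 2: (((q (\a.a)) (\a.a)) (\a.a))
Alpha-equivalence: compare structure up to binder renaming.
Result: False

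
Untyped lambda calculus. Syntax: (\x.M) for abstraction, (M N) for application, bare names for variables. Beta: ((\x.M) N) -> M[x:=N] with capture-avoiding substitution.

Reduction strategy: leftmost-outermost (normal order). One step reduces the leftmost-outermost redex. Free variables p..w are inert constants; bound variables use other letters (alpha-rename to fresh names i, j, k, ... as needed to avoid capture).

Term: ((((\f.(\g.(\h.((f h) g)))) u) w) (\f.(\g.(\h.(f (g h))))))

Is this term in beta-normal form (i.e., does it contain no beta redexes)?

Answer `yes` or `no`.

Answer: no

Derivation:
Term: ((((\f.(\g.(\h.((f h) g)))) u) w) (\f.(\g.(\h.(f (g h))))))
Found 1 beta redex(es).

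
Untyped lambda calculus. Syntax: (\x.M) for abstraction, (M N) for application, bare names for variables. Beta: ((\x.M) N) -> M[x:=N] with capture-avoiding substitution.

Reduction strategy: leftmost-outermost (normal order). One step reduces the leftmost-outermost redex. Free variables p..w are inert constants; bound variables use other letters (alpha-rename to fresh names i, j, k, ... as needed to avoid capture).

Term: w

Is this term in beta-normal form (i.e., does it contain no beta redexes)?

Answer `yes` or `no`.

Term: w
No beta redexes found.

Answer: yes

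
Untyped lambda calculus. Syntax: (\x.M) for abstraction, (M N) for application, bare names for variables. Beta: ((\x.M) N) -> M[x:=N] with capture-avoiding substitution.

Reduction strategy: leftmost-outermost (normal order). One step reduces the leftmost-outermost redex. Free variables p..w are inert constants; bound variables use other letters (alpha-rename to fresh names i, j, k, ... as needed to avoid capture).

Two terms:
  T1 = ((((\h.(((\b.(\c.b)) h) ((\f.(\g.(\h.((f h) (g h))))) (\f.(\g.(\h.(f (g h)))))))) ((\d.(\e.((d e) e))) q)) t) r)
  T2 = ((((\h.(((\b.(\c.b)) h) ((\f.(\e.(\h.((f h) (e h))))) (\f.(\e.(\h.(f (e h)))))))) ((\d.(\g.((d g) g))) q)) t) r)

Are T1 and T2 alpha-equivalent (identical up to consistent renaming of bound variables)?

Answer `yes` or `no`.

Term 1: ((((\h.(((\b.(\c.b)) h) ((\f.(\g.(\h.((f h) (g h))))) (\f.(\g.(\h.(f (g h)))))))) ((\d.(\e.((d e) e))) q)) t) r)
Term 2: ((((\h.(((\b.(\c.b)) h) ((\f.(\e.(\h.((f h) (e h))))) (\f.(\e.(\h.(f (e h)))))))) ((\d.(\g.((d g) g))) q)) t) r)
Alpha-equivalence: compare structure up to binder renaming.
Result: True

Answer: yes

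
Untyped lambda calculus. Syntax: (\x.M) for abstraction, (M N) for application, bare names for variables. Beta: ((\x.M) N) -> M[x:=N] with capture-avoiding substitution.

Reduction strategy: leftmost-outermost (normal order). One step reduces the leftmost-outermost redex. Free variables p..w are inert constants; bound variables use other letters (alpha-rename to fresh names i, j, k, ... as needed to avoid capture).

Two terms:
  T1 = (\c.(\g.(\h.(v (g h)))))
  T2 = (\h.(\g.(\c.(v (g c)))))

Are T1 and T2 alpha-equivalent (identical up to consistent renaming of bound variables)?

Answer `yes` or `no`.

Term 1: (\c.(\g.(\h.(v (g h)))))
Term 2: (\h.(\g.(\c.(v (g c)))))
Alpha-equivalence: compare structure up to binder renaming.
Result: True

Answer: yes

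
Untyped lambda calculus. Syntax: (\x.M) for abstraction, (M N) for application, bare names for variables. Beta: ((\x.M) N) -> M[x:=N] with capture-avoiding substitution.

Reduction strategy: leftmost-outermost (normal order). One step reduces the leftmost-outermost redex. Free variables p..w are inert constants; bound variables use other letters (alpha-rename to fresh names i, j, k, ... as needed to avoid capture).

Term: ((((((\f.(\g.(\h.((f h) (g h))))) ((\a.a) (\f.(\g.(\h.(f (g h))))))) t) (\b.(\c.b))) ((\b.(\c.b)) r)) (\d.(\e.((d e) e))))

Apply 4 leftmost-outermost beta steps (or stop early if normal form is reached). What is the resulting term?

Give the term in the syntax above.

Step 0: ((((((\f.(\g.(\h.((f h) (g h))))) ((\a.a) (\f.(\g.(\h.(f (g h))))))) t) (\b.(\c.b))) ((\b.(\c.b)) r)) (\d.(\e.((d e) e))))
Step 1: (((((\g.(\h.((((\a.a) (\f.(\g.(\h.(f (g h)))))) h) (g h)))) t) (\b.(\c.b))) ((\b.(\c.b)) r)) (\d.(\e.((d e) e))))
Step 2: ((((\h.((((\a.a) (\f.(\g.(\h.(f (g h)))))) h) (t h))) (\b.(\c.b))) ((\b.(\c.b)) r)) (\d.(\e.((d e) e))))
Step 3: ((((((\a.a) (\f.(\g.(\h.(f (g h)))))) (\b.(\c.b))) (t (\b.(\c.b)))) ((\b.(\c.b)) r)) (\d.(\e.((d e) e))))
Step 4: (((((\f.(\g.(\h.(f (g h))))) (\b.(\c.b))) (t (\b.(\c.b)))) ((\b.(\c.b)) r)) (\d.(\e.((d e) e))))

Answer: (((((\f.(\g.(\h.(f (g h))))) (\b.(\c.b))) (t (\b.(\c.b)))) ((\b.(\c.b)) r)) (\d.(\e.((d e) e))))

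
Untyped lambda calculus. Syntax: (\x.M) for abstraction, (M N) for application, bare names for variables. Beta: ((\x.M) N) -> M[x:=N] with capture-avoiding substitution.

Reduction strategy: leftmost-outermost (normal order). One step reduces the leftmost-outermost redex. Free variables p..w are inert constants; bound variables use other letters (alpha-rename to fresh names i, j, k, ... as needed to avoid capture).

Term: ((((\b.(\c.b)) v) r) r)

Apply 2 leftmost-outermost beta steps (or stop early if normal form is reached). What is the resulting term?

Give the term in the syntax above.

Answer: (v r)

Derivation:
Step 0: ((((\b.(\c.b)) v) r) r)
Step 1: (((\c.v) r) r)
Step 2: (v r)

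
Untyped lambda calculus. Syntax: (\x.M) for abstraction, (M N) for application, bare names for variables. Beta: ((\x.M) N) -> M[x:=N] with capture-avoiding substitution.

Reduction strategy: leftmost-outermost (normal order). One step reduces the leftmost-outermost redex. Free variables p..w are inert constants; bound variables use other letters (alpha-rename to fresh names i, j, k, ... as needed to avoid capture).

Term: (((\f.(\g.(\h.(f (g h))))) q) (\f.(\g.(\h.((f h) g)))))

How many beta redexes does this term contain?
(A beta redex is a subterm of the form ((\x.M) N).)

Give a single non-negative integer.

Term: (((\f.(\g.(\h.(f (g h))))) q) (\f.(\g.(\h.((f h) g)))))
  Redex: ((\f.(\g.(\h.(f (g h))))) q)
Total redexes: 1

Answer: 1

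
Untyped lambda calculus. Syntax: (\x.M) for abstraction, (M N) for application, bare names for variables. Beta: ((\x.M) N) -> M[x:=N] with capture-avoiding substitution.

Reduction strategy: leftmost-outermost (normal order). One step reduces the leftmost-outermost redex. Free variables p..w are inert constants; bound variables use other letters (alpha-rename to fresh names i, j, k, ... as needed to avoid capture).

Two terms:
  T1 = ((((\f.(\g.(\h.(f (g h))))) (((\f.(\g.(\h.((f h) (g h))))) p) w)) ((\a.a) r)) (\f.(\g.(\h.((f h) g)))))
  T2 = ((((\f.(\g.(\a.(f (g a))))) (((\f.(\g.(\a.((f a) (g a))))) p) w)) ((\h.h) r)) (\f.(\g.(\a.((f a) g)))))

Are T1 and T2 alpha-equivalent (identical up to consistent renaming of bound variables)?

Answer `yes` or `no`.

Term 1: ((((\f.(\g.(\h.(f (g h))))) (((\f.(\g.(\h.((f h) (g h))))) p) w)) ((\a.a) r)) (\f.(\g.(\h.((f h) g)))))
Term 2: ((((\f.(\g.(\a.(f (g a))))) (((\f.(\g.(\a.((f a) (g a))))) p) w)) ((\h.h) r)) (\f.(\g.(\a.((f a) g)))))
Alpha-equivalence: compare structure up to binder renaming.
Result: True

Answer: yes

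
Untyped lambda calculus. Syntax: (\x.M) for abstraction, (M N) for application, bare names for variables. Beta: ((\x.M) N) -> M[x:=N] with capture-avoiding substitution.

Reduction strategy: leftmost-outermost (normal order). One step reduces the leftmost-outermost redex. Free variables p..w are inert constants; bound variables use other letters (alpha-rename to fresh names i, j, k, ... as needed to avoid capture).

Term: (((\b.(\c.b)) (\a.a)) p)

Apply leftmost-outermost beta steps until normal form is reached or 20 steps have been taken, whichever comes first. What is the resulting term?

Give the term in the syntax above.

Step 0: (((\b.(\c.b)) (\a.a)) p)
Step 1: ((\c.(\a.a)) p)
Step 2: (\a.a)

Answer: (\a.a)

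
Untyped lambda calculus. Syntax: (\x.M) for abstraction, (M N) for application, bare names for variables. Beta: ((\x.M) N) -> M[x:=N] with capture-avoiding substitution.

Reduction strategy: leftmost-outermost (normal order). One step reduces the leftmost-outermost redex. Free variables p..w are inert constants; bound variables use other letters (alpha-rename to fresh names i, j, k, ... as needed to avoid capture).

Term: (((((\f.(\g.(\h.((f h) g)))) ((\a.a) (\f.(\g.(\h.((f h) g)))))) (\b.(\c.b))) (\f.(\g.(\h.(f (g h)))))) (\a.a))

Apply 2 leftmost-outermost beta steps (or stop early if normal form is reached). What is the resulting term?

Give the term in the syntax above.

Answer: (((\h.((((\a.a) (\f.(\g.(\h.((f h) g))))) h) (\b.(\c.b)))) (\f.(\g.(\h.(f (g h)))))) (\a.a))

Derivation:
Step 0: (((((\f.(\g.(\h.((f h) g)))) ((\a.a) (\f.(\g.(\h.((f h) g)))))) (\b.(\c.b))) (\f.(\g.(\h.(f (g h)))))) (\a.a))
Step 1: ((((\g.(\h.((((\a.a) (\f.(\g.(\h.((f h) g))))) h) g))) (\b.(\c.b))) (\f.(\g.(\h.(f (g h)))))) (\a.a))
Step 2: (((\h.((((\a.a) (\f.(\g.(\h.((f h) g))))) h) (\b.(\c.b)))) (\f.(\g.(\h.(f (g h)))))) (\a.a))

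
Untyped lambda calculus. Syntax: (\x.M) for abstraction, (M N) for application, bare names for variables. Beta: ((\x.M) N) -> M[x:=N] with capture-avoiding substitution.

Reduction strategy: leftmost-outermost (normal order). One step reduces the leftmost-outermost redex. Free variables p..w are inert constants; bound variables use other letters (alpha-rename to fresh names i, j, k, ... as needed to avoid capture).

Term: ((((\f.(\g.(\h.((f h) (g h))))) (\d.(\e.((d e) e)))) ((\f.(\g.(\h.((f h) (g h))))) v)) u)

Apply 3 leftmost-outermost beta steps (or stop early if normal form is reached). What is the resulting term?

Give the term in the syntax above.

Step 0: ((((\f.(\g.(\h.((f h) (g h))))) (\d.(\e.((d e) e)))) ((\f.(\g.(\h.((f h) (g h))))) v)) u)
Step 1: (((\g.(\h.(((\d.(\e.((d e) e))) h) (g h)))) ((\f.(\g.(\h.((f h) (g h))))) v)) u)
Step 2: ((\h.(((\d.(\e.((d e) e))) h) (((\f.(\g.(\h.((f h) (g h))))) v) h))) u)
Step 3: (((\d.(\e.((d e) e))) u) (((\f.(\g.(\h.((f h) (g h))))) v) u))

Answer: (((\d.(\e.((d e) e))) u) (((\f.(\g.(\h.((f h) (g h))))) v) u))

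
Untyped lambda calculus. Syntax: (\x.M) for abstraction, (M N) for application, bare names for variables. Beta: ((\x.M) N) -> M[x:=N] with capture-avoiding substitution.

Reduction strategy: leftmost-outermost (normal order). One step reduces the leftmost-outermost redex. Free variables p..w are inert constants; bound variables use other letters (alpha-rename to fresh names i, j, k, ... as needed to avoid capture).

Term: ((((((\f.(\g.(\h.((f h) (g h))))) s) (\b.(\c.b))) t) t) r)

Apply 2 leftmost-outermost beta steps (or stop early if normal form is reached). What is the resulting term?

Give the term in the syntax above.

Answer: ((((\h.((s h) ((\b.(\c.b)) h))) t) t) r)

Derivation:
Step 0: ((((((\f.(\g.(\h.((f h) (g h))))) s) (\b.(\c.b))) t) t) r)
Step 1: (((((\g.(\h.((s h) (g h)))) (\b.(\c.b))) t) t) r)
Step 2: ((((\h.((s h) ((\b.(\c.b)) h))) t) t) r)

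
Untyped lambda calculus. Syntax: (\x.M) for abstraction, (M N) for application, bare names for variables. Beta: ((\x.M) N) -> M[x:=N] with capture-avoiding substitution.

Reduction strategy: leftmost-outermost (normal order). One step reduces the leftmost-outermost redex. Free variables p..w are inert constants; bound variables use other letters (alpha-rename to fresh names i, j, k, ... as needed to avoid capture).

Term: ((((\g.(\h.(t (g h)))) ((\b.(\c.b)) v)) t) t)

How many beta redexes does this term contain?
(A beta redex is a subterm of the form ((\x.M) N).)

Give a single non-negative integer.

Term: ((((\g.(\h.(t (g h)))) ((\b.(\c.b)) v)) t) t)
  Redex: ((\g.(\h.(t (g h)))) ((\b.(\c.b)) v))
  Redex: ((\b.(\c.b)) v)
Total redexes: 2

Answer: 2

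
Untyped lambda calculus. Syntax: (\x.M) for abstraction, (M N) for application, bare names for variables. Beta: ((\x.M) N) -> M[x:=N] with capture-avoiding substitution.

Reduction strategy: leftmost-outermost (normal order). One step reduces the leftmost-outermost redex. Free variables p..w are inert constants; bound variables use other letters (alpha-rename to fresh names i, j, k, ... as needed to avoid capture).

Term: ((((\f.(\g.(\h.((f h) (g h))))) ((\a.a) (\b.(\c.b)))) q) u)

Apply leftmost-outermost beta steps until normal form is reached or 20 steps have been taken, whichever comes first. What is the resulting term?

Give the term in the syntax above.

Answer: u

Derivation:
Step 0: ((((\f.(\g.(\h.((f h) (g h))))) ((\a.a) (\b.(\c.b)))) q) u)
Step 1: (((\g.(\h.((((\a.a) (\b.(\c.b))) h) (g h)))) q) u)
Step 2: ((\h.((((\a.a) (\b.(\c.b))) h) (q h))) u)
Step 3: ((((\a.a) (\b.(\c.b))) u) (q u))
Step 4: (((\b.(\c.b)) u) (q u))
Step 5: ((\c.u) (q u))
Step 6: u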